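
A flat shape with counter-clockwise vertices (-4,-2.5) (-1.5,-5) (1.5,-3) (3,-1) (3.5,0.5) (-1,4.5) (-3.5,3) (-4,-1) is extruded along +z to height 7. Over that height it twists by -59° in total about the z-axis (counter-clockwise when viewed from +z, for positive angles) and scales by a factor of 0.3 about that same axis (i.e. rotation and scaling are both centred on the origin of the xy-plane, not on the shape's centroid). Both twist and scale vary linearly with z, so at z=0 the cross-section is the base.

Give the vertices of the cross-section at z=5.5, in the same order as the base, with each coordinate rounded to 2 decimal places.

t = z/height = 5.5/7 = 0.785714
s = 1 + (scale-1)·z/height = 1 + (0.3-1)·5.5/7 = 0.450000
θ = twist·z/height = -59°·5.5/7 = -46.3571° = -0.809085 rad
cos θ = 0.690161, sin θ = -0.723656 (intermediates below are computed at full precision and shown rounded to 5 d.p.)
v1: (-4,-2.5) → rotate → (-4.56978,1.16922) → ×s → (-2.05640,0.52615) → (-2.06,0.53)
v2: (-1.5,-5) → rotate → (-4.65352,-2.36532) → ×s → (-2.09408,-1.06439) → (-2.09,-1.06)
v3: (1.5,-3) → rotate → (-1.13573,-3.15597) → ×s → (-0.51108,-1.42019) → (-0.51,-1.42)
v4: (3,-1) → rotate → (1.34683,-2.86113) → ×s → (0.60607,-1.28751) → (0.61,-1.29)
v5: (3.5,0.5) → rotate → (2.77739,-2.18771) → ×s → (1.24983,-0.98447) → (1.25,-0.98)
v6: (-1,4.5) → rotate → (2.56629,3.82938) → ×s → (1.15483,1.72322) → (1.15,1.72)
v7: (-3.5,3) → rotate → (-0.24460,4.60328) → ×s → (-0.11007,2.07148) → (-0.11,2.07)
v8: (-4,-1) → rotate → (-3.48430,2.20446) → ×s → (-1.56793,0.99201) → (-1.57,0.99)

Cross-section at z=5.5: (-2.06,0.53) (-2.09,-1.06) (-0.51,-1.42) (0.61,-1.29) (1.25,-0.98) (1.15,1.72) (-0.11,2.07) (-1.57,0.99)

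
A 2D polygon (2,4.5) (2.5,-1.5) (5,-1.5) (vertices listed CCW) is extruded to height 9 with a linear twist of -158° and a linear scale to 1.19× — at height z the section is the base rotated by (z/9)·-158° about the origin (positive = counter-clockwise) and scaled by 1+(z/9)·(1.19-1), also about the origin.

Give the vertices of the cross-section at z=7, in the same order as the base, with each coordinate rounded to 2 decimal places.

t = z/height = 7/9 = 0.777778
s = 1 + (scale-1)·z/height = 1 + (1.19-1)·7/9 = 1.147778
θ = twist·z/height = -158°·7/9 = -122.8889° = -2.144816 rad
cos θ = -0.543012, sin θ = -0.839725 (intermediates below are computed at full precision and shown rounded to 5 d.p.)
v1: (2,4.5) → rotate → (2.69274,-4.12300) → ×s → (3.09067,-4.73229) → (3.09,-4.73)
v2: (2.5,-1.5) → rotate → (-2.61712,-1.28480) → ×s → (-3.00387,-1.47466) → (-3.00,-1.47)
v3: (5,-1.5) → rotate → (-3.97465,-3.38411) → ×s → (-4.56201,-3.88420) → (-4.56,-3.88)

Cross-section at z=7: (3.09,-4.73) (-3.00,-1.47) (-4.56,-3.88)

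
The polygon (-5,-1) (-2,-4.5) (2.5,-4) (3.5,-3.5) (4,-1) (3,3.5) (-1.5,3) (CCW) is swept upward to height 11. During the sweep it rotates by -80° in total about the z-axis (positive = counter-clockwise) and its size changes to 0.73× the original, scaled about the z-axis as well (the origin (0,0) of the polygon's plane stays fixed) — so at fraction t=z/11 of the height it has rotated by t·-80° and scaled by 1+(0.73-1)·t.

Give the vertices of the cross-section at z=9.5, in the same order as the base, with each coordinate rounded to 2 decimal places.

t = z/height = 9.5/11 = 0.863636
s = 1 + (scale-1)·z/height = 1 + (0.73-1)·9.5/11 = 0.766818
θ = twist·z/height = -80°·9.5/11 = -69.0909° = -1.205864 rad
cos θ = 0.356886, sin θ = -0.934148 (intermediates below are computed at full precision and shown rounded to 5 d.p.)
v1: (-5,-1) → rotate → (-2.71858,4.31385) → ×s → (-2.08466,3.30794) → (-2.08,3.31)
v2: (-2,-4.5) → rotate → (-4.91744,0.26231) → ×s → (-3.77078,0.20114) → (-3.77,0.20)
v3: (2.5,-4) → rotate → (-2.84438,-3.76291) → ×s → (-2.18112,-2.88547) → (-2.18,-2.89)
v4: (3.5,-3.5) → rotate → (-2.02042,-4.51862) → ×s → (-1.54929,-3.46496) → (-1.55,-3.46)
v5: (4,-1) → rotate → (0.49340,-4.09348) → ×s → (0.37835,-3.13895) → (0.38,-3.14)
v6: (3,3.5) → rotate → (4.34018,-1.55334) → ×s → (3.32813,-1.19113) → (3.33,-1.19)
v7: (-1.5,3) → rotate → (2.26711,2.47188) → ×s → (1.73846,1.89548) → (1.74,1.90)

Cross-section at z=9.5: (-2.08,3.31) (-3.77,0.20) (-2.18,-2.89) (-1.55,-3.46) (0.38,-3.14) (3.33,-1.19) (1.74,1.90)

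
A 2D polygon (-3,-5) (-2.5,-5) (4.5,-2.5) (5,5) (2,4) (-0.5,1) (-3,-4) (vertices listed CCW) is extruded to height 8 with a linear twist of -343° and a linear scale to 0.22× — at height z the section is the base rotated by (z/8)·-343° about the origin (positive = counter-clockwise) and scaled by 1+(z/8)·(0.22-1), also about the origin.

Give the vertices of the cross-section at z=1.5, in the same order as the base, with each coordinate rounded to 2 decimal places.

Cross-section at z=1.5: (-4.96,0.46) (-4.77,0.07) (-0.26,-4.39) (5.70,-2.00) (3.82,-0.06) (0.58,0.75) (-4.19,0.83)

t = z/height = 1.5/8 = 0.1875
s = 1 + (scale-1)·z/height = 1 + (0.22-1)·1.5/8 = 0.853750
θ = twist·z/height = -343°·1.5/8 = -64.3125° = -1.122465 rad
cos θ = 0.433462, sin θ = -0.901172 (intermediates below are computed at full precision and shown rounded to 5 d.p.)
v1: (-3,-5) → rotate → (-5.80625,0.53620) → ×s → (-4.95708,0.45778) → (-4.96,0.46)
v2: (-2.5,-5) → rotate → (-5.58951,0.08562) → ×s → (-4.77205,0.07310) → (-4.77,0.07)
v3: (4.5,-2.5) → rotate → (-0.30235,-5.13893) → ×s → (-0.25813,-4.38736) → (-0.26,-4.39)
v4: (5,5) → rotate → (6.67317,-2.33855) → ×s → (5.69722,-1.99653) → (5.70,-2.00)
v5: (2,4) → rotate → (4.47161,-0.06849) → ×s → (3.81764,-0.05848) → (3.82,-0.06)
v6: (-0.5,1) → rotate → (0.68444,0.88405) → ×s → (0.58434,0.75476) → (0.58,0.75)
v7: (-3,-4) → rotate → (-4.90507,0.96966) → ×s → (-4.18771,0.82785) → (-4.19,0.83)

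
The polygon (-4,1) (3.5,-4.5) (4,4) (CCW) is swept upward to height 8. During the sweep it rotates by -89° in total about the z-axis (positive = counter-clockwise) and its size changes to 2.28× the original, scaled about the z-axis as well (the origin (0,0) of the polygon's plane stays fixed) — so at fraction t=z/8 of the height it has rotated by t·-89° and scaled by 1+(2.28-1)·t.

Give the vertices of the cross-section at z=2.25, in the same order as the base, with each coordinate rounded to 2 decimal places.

Cross-section at z=2.25: (-4.35,3.53) (1.72,-7.56) (7.23,2.63)

t = z/height = 2.25/8 = 0.28125
s = 1 + (scale-1)·z/height = 1 + (2.28-1)·2.25/8 = 1.360000
θ = twist·z/height = -89°·2.25/8 = -25.0313° = -0.436878 rad
cos θ = 0.906077, sin θ = -0.423113 (intermediates below are computed at full precision and shown rounded to 5 d.p.)
v1: (-4,1) → rotate → (-3.20120,2.59853) → ×s → (-4.35363,3.53400) → (-4.35,3.53)
v2: (3.5,-4.5) → rotate → (1.26726,-5.55824) → ×s → (1.72348,-7.55921) → (1.72,-7.56)
v3: (4,4) → rotate → (5.31676,1.93186) → ×s → (7.23079,2.62733) → (7.23,2.63)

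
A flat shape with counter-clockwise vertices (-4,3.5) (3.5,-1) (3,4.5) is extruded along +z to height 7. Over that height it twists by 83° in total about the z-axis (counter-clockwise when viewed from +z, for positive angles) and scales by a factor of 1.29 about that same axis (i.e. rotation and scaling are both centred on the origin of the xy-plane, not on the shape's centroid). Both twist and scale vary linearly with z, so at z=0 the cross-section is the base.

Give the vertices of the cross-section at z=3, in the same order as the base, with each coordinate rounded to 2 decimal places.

t = z/height = 3/7 = 0.428571
s = 1 + (scale-1)·z/height = 1 + (1.29-1)·3/7 = 1.124286
θ = twist·z/height = 83°·3/7 = 35.5714° = 0.620839 rad
cos θ = 0.813391, sin θ = 0.581717 (intermediates below are computed at full precision and shown rounded to 5 d.p.)
v1: (-4,3.5) → rotate → (-5.28957,0.52000) → ×s → (-5.94699,0.58463) → (-5.95,0.58)
v2: (3.5,-1) → rotate → (3.42859,1.22262) → ×s → (3.85471,1.37457) → (3.85,1.37)
v3: (3,4.5) → rotate → (-0.17756,5.40541) → ×s → (-0.19962,6.07723) → (-0.20,6.08)

Cross-section at z=3: (-5.95,0.58) (3.85,1.37) (-0.20,6.08)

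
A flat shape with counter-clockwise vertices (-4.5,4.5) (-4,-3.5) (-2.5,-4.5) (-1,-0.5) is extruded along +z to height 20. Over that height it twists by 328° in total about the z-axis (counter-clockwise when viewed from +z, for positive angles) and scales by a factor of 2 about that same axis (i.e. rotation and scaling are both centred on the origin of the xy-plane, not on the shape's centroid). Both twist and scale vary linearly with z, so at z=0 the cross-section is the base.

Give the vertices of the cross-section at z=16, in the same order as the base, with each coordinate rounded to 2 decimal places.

Cross-section at z=16: (9.10,6.96) (-5.29,7.97) (-7.43,5.53) (-0.65,1.90)

t = z/height = 16/20 = 0.8
s = 1 + (scale-1)·z/height = 1 + (2-1)·16/20 = 1.800000
θ = twist·z/height = 328°·16/20 = 262.4000° = 4.579744 rad
cos θ = -0.132256, sin θ = -0.991216 (intermediates below are computed at full precision and shown rounded to 5 d.p.)
v1: (-4.5,4.5) → rotate → (5.05562,3.86532) → ×s → (9.10012,6.95757) → (9.10,6.96)
v2: (-4,-3.5) → rotate → (-2.94023,4.42776) → ×s → (-5.29241,7.96997) → (-5.29,7.97)
v3: (-2.5,-4.5) → rotate → (-4.12983,3.07319) → ×s → (-7.43369,5.53175) → (-7.43,5.53)
v4: (-1,-0.5) → rotate → (-0.36335,1.05734) → ×s → (-0.65403,1.90322) → (-0.65,1.90)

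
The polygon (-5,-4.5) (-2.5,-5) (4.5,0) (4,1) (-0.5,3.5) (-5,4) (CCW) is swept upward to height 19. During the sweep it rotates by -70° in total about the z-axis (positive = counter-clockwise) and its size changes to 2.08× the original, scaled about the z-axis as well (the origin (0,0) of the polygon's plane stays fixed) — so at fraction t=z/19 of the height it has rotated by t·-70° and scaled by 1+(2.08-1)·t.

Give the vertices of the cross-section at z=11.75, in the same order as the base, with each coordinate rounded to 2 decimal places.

t = z/height = 11.75/19 = 0.618421
s = 1 + (scale-1)·z/height = 1 + (2.08-1)·11.75/19 = 1.667895
θ = twist·z/height = -70°·11.75/19 = -43.2895° = -0.755544 rad
cos θ = 0.727899, sin θ = -0.685685 (intermediates below are computed at full precision and shown rounded to 5 d.p.)
v1: (-5,-4.5) → rotate → (-6.72507,0.15288) → ×s → (-11.21672,0.25499) → (-11.22,0.25)
v2: (-2.5,-5) → rotate → (-5.24817,-1.92528) → ×s → (-8.75340,-3.21117) → (-8.75,-3.21)
v3: (4.5,0) → rotate → (3.27554,-3.08558) → ×s → (5.46326,-5.14642) → (5.46,-5.15)
v4: (4,1) → rotate → (3.59728,-2.01484) → ×s → (5.99988,-3.36054) → (6.00,-3.36)
v5: (-0.5,3.5) → rotate → (2.03595,2.89049) → ×s → (3.39575,4.82103) → (3.40,4.82)
v6: (-5,4) → rotate → (-0.89676,6.34002) → ×s → (-1.49569,10.57448) → (-1.50,10.57)

Cross-section at z=11.75: (-11.22,0.25) (-8.75,-3.21) (5.46,-5.15) (6.00,-3.36) (3.40,4.82) (-1.50,10.57)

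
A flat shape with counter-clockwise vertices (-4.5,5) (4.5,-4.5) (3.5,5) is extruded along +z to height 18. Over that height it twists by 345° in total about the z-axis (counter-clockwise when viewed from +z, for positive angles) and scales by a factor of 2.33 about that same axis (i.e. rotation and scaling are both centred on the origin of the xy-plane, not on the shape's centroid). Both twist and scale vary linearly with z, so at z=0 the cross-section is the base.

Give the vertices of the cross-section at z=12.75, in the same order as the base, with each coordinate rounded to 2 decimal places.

t = z/height = 12.75/18 = 0.708333
s = 1 + (scale-1)·z/height = 1 + (2.33-1)·12.75/18 = 1.942083
θ = twist·z/height = 345°·12.75/18 = 244.3750° = 4.265148 rad
cos θ = -0.432479, sin θ = -0.901644 (intermediates below are computed at full precision and shown rounded to 5 d.p.)
v1: (-4.5,5) → rotate → (6.45438,1.89500) → ×s → (12.53494,3.68025) → (12.53,3.68)
v2: (4.5,-4.5) → rotate → (-6.00355,-2.11124) → ×s → (-11.65940,-4.10021) → (-11.66,-4.10)
v3: (3.5,5) → rotate → (2.99454,-5.31815) → ×s → (5.81565,-10.32829) → (5.82,-10.33)

Cross-section at z=12.75: (12.53,3.68) (-11.66,-4.10) (5.82,-10.33)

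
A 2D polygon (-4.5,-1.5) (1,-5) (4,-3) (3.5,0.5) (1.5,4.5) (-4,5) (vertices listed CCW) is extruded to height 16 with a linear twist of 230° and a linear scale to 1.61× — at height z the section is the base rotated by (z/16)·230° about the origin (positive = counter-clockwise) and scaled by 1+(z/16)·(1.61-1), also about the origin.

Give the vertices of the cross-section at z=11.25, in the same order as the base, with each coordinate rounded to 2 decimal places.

t = z/height = 11.25/16 = 0.703125
s = 1 + (scale-1)·z/height = 1 + (1.61-1)·11.25/16 = 1.428906
θ = twist·z/height = 230°·11.25/16 = 161.7188° = 2.822525 rad
cos θ = -0.949528, sin θ = 0.313682 (intermediates below are computed at full precision and shown rounded to 5 d.p.)
v1: (-4.5,-1.5) → rotate → (4.74340,0.01272) → ×s → (6.77787,0.01818) → (6.78,0.02)
v2: (1,-5) → rotate → (0.61888,5.06132) → ×s → (0.88432,7.23216) → (0.88,7.23)
v3: (4,-3) → rotate → (-2.85707,4.10331) → ×s → (-4.08248,5.86325) → (-4.08,5.86)
v4: (3.5,0.5) → rotate → (-3.48019,0.62312) → ×s → (-4.97286,0.89038) → (-4.97,0.89)
v5: (1.5,4.5) → rotate → (-2.83586,-3.80235) → ×s → (-4.05218,-5.43321) → (-4.05,-5.43)
v6: (-4,5) → rotate → (2.22970,-6.00237) → ×s → (3.18604,-8.57682) → (3.19,-8.58)

Cross-section at z=11.25: (6.78,0.02) (0.88,7.23) (-4.08,5.86) (-4.97,0.89) (-4.05,-5.43) (3.19,-8.58)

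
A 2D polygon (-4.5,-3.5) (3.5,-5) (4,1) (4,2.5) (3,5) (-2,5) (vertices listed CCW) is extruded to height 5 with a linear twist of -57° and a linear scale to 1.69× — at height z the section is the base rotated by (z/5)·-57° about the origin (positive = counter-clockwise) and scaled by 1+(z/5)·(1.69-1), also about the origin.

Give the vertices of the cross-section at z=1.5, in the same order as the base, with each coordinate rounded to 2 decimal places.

Cross-section at z=1.5: (-6.43,-2.44) (2.26,-7.01) (4.97,-0.27) (5.50,1.46) (5.24,4.70) (-0.53,6.48)

t = z/height = 1.5/5 = 0.3
s = 1 + (scale-1)·z/height = 1 + (1.69-1)·1.5/5 = 1.207000
θ = twist·z/height = -57°·1.5/5 = -17.1000° = -0.298451 rad
cos θ = 0.955793, sin θ = -0.294040 (intermediates below are computed at full precision and shown rounded to 5 d.p.)
v1: (-4.5,-3.5) → rotate → (-5.33021,-2.02209) → ×s → (-6.43356,-2.44067) → (-6.43,-2.44)
v2: (3.5,-5) → rotate → (1.87507,-5.80811) → ×s → (2.26321,-7.01038) → (2.26,-7.01)
v3: (4,1) → rotate → (4.11721,-0.22037) → ×s → (4.96948,-0.26598) → (4.97,-0.27)
v4: (4,2.5) → rotate → (4.55827,1.21332) → ×s → (5.50184,1.46448) → (5.50,1.46)
v5: (3,5) → rotate → (4.33758,3.89684) → ×s → (5.23546,4.70349) → (5.24,4.70)
v6: (-2,5) → rotate → (-0.44138,5.36705) → ×s → (-0.53275,6.47802) → (-0.53,6.48)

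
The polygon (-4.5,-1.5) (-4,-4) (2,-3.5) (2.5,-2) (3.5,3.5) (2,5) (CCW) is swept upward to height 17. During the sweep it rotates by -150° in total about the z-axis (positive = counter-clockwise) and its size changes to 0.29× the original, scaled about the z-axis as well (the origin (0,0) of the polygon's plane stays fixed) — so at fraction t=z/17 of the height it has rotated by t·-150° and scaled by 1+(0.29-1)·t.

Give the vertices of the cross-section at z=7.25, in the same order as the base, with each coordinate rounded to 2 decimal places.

t = z/height = 7.25/17 = 0.426471
s = 1 + (scale-1)·z/height = 1 + (0.29-1)·7.25/17 = 0.697206
θ = twist·z/height = -150°·7.25/17 = -63.9706° = -1.116497 rad
cos θ = 0.438832, sin θ = -0.898569 (intermediates below are computed at full precision and shown rounded to 5 d.p.)
v1: (-4.5,-1.5) → rotate → (-3.32260,3.38531) → ×s → (-2.31654,2.36026) → (-2.32,2.36)
v2: (-4,-4) → rotate → (-5.34961,1.83895) → ×s → (-3.72978,1.28212) → (-3.73,1.28)
v3: (2,-3.5) → rotate → (-2.26733,-3.33305) → ×s → (-1.58079,-2.32382) → (-1.58,-2.32)
v4: (2.5,-2) → rotate → (-0.70006,-3.12409) → ×s → (-0.48808,-2.17813) → (-0.49,-2.18)
v5: (3.5,3.5) → rotate → (4.68090,-1.60908) → ×s → (3.26355,-1.12186) → (3.26,-1.12)
v6: (2,5) → rotate → (5.37051,0.39702) → ×s → (3.74435,0.27681) → (3.74,0.28)

Cross-section at z=7.25: (-2.32,2.36) (-3.73,1.28) (-1.58,-2.32) (-0.49,-2.18) (3.26,-1.12) (3.74,0.28)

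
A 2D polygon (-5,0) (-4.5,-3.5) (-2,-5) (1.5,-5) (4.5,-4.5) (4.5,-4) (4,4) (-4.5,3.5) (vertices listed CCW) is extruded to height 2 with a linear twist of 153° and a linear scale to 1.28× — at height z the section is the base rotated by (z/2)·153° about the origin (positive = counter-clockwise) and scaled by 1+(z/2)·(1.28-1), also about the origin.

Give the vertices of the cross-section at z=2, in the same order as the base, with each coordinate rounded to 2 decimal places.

Cross-section at z=2: (5.70,-2.91) (7.17,1.38) (5.19,4.54) (1.19,6.57) (-2.52,7.75) (-2.81,7.18) (-6.89,-2.24) (3.10,-6.61)

t = z/height = 2/2 = 1
s = 1 + (scale-1)·z/height = 1 + (1.28-1)·2/2 = 1.280000
θ = twist·z/height = 153°·2/2 = 153.0000° = 2.670354 rad
cos θ = -0.891007, sin θ = 0.453990 (intermediates below are computed at full precision and shown rounded to 5 d.p.)
v1: (-5,0) → rotate → (4.45503,-2.26995) → ×s → (5.70244,-2.90554) → (5.70,-2.91)
v2: (-4.5,-3.5) → rotate → (5.59850,1.07557) → ×s → (7.16608,1.37672) → (7.17,1.38)
v3: (-2,-5) → rotate → (4.05197,3.54705) → ×s → (5.18652,4.54023) → (5.19,4.54)
v4: (1.5,-5) → rotate → (0.93344,5.13602) → ×s → (1.19481,6.57410) → (1.19,6.57)
v5: (4.5,-4.5) → rotate → (-1.96657,6.05249) → ×s → (-2.51721,7.74718) → (-2.52,7.75)
v6: (4.5,-4) → rotate → (-2.19357,5.60698) → ×s → (-2.80777,7.17694) → (-2.81,7.18)
v7: (4,4) → rotate → (-5.37999,-1.74806) → ×s → (-6.88638,-2.23752) → (-6.89,-2.24)
v8: (-4.5,3.5) → rotate → (2.42056,-5.16148) → ×s → (3.09832,-6.60669) → (3.10,-6.61)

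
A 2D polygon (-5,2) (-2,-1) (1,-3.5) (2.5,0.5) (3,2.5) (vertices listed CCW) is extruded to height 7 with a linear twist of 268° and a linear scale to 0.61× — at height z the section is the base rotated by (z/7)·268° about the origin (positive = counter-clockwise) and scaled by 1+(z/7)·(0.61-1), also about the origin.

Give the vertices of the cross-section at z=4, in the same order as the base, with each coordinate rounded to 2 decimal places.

t = z/height = 4/7 = 0.571429
s = 1 + (scale-1)·z/height = 1 + (0.61-1)·4/7 = 0.777143
θ = twist·z/height = 268°·4/7 = 153.1429° = 2.672847 rad
cos θ = -0.892136, sin θ = 0.451768 (intermediates below are computed at full precision and shown rounded to 5 d.p.)
v1: (-5,2) → rotate → (3.55714,-4.04311) → ×s → (2.76441,-3.14207) → (2.76,-3.14)
v2: (-2,-1) → rotate → (2.23604,-0.01140) → ×s → (1.73772,-0.00886) → (1.74,-0.01)
v3: (1,-3.5) → rotate → (0.68905,3.57424) → ×s → (0.53549,2.77770) → (0.54,2.78)
v4: (2.5,0.5) → rotate → (-2.45622,0.68335) → ×s → (-1.90884,0.53106) → (-1.91,0.53)
v5: (3,2.5) → rotate → (-3.80583,-0.87504) → ×s → (-2.95767,-0.68003) → (-2.96,-0.68)

Cross-section at z=4: (2.76,-3.14) (1.74,-0.01) (0.54,2.78) (-1.91,0.53) (-2.96,-0.68)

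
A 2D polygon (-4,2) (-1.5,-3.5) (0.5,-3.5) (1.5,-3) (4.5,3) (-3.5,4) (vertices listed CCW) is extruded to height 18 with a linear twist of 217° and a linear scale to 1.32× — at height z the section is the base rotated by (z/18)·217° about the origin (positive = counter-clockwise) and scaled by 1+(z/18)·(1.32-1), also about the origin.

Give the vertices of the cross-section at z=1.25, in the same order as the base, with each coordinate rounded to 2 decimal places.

t = z/height = 1.25/18 = 0.0694444
s = 1 + (scale-1)·z/height = 1 + (1.32-1)·1.25/18 = 1.022222
θ = twist·z/height = 217°·1.25/18 = 15.0694° = 0.263011 rad
cos θ = 0.965611, sin θ = 0.259990 (intermediates below are computed at full precision and shown rounded to 5 d.p.)
v1: (-4,2) → rotate → (-4.38242,0.89126) → ×s → (-4.47981,0.91107) → (-4.48,0.91)
v2: (-1.5,-3.5) → rotate → (-0.53845,-3.76962) → ×s → (-0.55042,-3.85339) → (-0.55,-3.85)
v3: (0.5,-3.5) → rotate → (1.39277,-3.24965) → ×s → (1.42372,-3.32186) → (1.42,-3.32)
v4: (1.5,-3) → rotate → (2.22839,-2.50685) → ×s → (2.27791,-2.56256) → (2.28,-2.56)
v5: (4.5,3) → rotate → (3.56528,4.06679) → ×s → (3.64451,4.15716) → (3.64,4.16)
v6: (-3.5,4) → rotate → (-4.41960,2.95248) → ×s → (-4.51781,3.01809) → (-4.52,3.02)

Cross-section at z=1.25: (-4.48,0.91) (-0.55,-3.85) (1.42,-3.32) (2.28,-2.56) (3.64,4.16) (-4.52,3.02)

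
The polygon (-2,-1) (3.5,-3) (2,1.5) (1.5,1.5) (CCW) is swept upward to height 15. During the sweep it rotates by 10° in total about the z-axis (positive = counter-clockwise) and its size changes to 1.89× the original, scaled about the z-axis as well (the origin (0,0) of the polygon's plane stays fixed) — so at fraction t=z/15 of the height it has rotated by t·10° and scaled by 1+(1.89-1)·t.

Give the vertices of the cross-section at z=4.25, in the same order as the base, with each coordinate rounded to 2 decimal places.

t = z/height = 4.25/15 = 0.283333
s = 1 + (scale-1)·z/height = 1 + (1.89-1)·4.25/15 = 1.252167
θ = twist·z/height = 10°·4.25/15 = 2.8333° = 0.049451 rad
cos θ = 0.998778, sin θ = 0.049431 (intermediates below are computed at full precision and shown rounded to 5 d.p.)
v1: (-2,-1) → rotate → (-1.94812,-1.09764) → ×s → (-2.43938,-1.37443) → (-2.44,-1.37)
v2: (3.5,-3) → rotate → (3.64401,-2.82332) → ×s → (4.56291,-3.53527) → (4.56,-3.54)
v3: (2,1.5) → rotate → (1.92341,1.59703) → ×s → (2.40843,1.99975) → (2.41,2.00)
v4: (1.5,1.5) → rotate → (1.42402,1.57231) → ×s → (1.78311,1.96880) → (1.78,1.97)

Cross-section at z=4.25: (-2.44,-1.37) (4.56,-3.54) (2.41,2.00) (1.78,1.97)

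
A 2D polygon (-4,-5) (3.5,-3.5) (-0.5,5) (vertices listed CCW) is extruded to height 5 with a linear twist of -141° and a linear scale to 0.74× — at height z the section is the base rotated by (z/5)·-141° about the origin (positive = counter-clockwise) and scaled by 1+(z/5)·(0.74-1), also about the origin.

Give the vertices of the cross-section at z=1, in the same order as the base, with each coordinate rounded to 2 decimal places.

Cross-section at z=1: (-5.58,-2.39) (1.36,-4.49) (1.82,4.40)

t = z/height = 1/5 = 0.2
s = 1 + (scale-1)·z/height = 1 + (0.74-1)·1/5 = 0.948000
θ = twist·z/height = -141°·1/5 = -28.2000° = -0.492183 rad
cos θ = 0.881303, sin θ = -0.472551 (intermediates below are computed at full precision and shown rounded to 5 d.p.)
v1: (-4,-5) → rotate → (-5.88797,-2.51631) → ×s → (-5.58179,-2.38547) → (-5.58,-2.39)
v2: (3.5,-3.5) → rotate → (1.43063,-4.73849) → ×s → (1.35624,-4.49209) → (1.36,-4.49)
v3: (-0.5,5) → rotate → (1.92210,4.64279) → ×s → (1.82215,4.40137) → (1.82,4.40)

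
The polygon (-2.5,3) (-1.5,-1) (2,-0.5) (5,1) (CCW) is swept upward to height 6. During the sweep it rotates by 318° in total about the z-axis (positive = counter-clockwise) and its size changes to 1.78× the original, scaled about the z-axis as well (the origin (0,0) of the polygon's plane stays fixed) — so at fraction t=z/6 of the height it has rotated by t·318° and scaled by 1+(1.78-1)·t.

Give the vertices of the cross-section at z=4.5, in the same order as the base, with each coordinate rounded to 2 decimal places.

t = z/height = 4.5/6 = 0.75
s = 1 + (scale-1)·z/height = 1 + (1.78-1)·4.5/6 = 1.585000
θ = twist·z/height = 318°·4.5/6 = 238.5000° = 4.162610 rad
cos θ = -0.522499, sin θ = -0.852640 (intermediates below are computed at full precision and shown rounded to 5 d.p.)
v1: (-2.5,3) → rotate → (3.86417,0.56410) → ×s → (6.12470,0.89411) → (6.12,0.89)
v2: (-1.5,-1) → rotate → (-0.06889,1.80146) → ×s → (-0.10919,2.85531) → (-0.11,2.86)
v3: (2,-0.5) → rotate → (-1.47132,-1.44403) → ×s → (-2.33204,-2.28879) → (-2.33,-2.29)
v4: (5,1) → rotate → (-1.75985,-4.78570) → ×s → (-2.78937,-7.58533) → (-2.79,-7.59)

Cross-section at z=4.5: (6.12,0.89) (-0.11,2.86) (-2.33,-2.29) (-2.79,-7.59)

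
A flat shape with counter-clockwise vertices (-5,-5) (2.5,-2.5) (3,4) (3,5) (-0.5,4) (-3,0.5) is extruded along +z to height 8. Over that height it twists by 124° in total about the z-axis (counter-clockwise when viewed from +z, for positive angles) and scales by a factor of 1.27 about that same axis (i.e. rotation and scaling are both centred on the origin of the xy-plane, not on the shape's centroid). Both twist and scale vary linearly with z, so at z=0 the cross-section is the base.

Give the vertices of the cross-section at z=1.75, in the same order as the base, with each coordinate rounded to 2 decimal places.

t = z/height = 1.75/8 = 0.21875
s = 1 + (scale-1)·z/height = 1 + (1.27-1)·1.75/8 = 1.059063
θ = twist·z/height = 124°·1.75/8 = 27.1250° = 0.473421 rad
cos θ = 0.890014, sin θ = 0.455933 (intermediates below are computed at full precision and shown rounded to 5 d.p.)
v1: (-5,-5) → rotate → (-2.17040,-6.72974) → ×s → (-2.29859,-7.12721) → (-2.30,-7.13)
v2: (2.5,-2.5) → rotate → (3.36487,-1.08520) → ×s → (3.56361,-1.14930) → (3.56,-1.15)
v3: (3,4) → rotate → (0.84631,4.92786) → ×s → (0.89629,5.21891) → (0.90,5.22)
v4: (3,5) → rotate → (0.39038,5.81787) → ×s → (0.41343,6.16149) → (0.41,6.16)
v5: (-0.5,4) → rotate → (-2.26874,3.33209) → ×s → (-2.40274,3.52889) → (-2.40,3.53)
v6: (-3,0.5) → rotate → (-2.89801,-0.92279) → ×s → (-3.06917,-0.97730) → (-3.07,-0.98)

Cross-section at z=1.75: (-2.30,-7.13) (3.56,-1.15) (0.90,5.22) (0.41,6.16) (-2.40,3.53) (-3.07,-0.98)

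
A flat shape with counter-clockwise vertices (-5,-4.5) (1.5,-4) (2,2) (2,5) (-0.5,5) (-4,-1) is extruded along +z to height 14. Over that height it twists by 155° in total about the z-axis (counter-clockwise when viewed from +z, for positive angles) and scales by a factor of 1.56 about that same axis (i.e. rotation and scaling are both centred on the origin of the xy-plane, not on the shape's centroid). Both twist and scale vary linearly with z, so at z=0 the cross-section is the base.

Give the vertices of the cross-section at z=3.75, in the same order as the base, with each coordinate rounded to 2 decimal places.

Cross-section at z=3.75: (-0.88,-7.69) (4.34,-2.30) (0.20,3.25) (-2.09,5.83) (-4.24,3.92) (-2.68,-3.91)

t = z/height = 3.75/14 = 0.267857
s = 1 + (scale-1)·z/height = 1 + (1.56-1)·3.75/14 = 1.150000
θ = twist·z/height = 155°·3.75/14 = 41.5179° = 0.724623 rad
cos θ = 0.748749, sin θ = 0.662853 (intermediates below are computed at full precision and shown rounded to 5 d.p.)
v1: (-5,-4.5) → rotate → (-0.76091,-6.68364) → ×s → (-0.87504,-7.68618) → (-0.88,-7.69)
v2: (1.5,-4) → rotate → (3.77454,-2.00072) → ×s → (4.34072,-2.30082) → (4.34,-2.30)
v3: (2,2) → rotate → (0.17179,2.82321) → ×s → (0.19756,3.24669) → (0.20,3.25)
v4: (2,5) → rotate → (-1.81677,5.06945) → ×s → (-2.08928,5.82987) → (-2.09,5.83)
v5: (-0.5,5) → rotate → (-3.68864,3.41232) → ×s → (-4.24194,3.92417) → (-4.24,3.92)
v6: (-4,-1) → rotate → (-2.33214,-3.40016) → ×s → (-2.68196,-3.91019) → (-2.68,-3.91)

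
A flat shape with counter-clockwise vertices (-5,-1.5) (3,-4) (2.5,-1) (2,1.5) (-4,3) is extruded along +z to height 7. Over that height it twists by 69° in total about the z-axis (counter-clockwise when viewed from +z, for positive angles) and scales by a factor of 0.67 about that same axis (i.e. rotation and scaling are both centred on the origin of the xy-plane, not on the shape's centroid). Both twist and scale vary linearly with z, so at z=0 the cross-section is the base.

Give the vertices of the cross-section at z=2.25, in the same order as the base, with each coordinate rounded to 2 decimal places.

Cross-section at z=2.25: (-3.63,-2.93) (3.83,-2.30) (2.41,0.02) (1.15,1.92) (-4.32,1.13)

t = z/height = 2.25/7 = 0.321429
s = 1 + (scale-1)·z/height = 1 + (0.67-1)·2.25/7 = 0.893929
θ = twist·z/height = 69°·2.25/7 = 22.1786° = 0.387089 rad
cos θ = 0.926012, sin θ = 0.377494 (intermediates below are computed at full precision and shown rounded to 5 d.p.)
v1: (-5,-1.5) → rotate → (-4.06382,-3.27649) → ×s → (-3.63276,-2.92895) → (-3.63,-2.93)
v2: (3,-4) → rotate → (4.28801,-2.57156) → ×s → (3.83318,-2.29879) → (3.83,-2.30)
v3: (2.5,-1) → rotate → (2.69252,0.01772) → ×s → (2.40692,0.01584) → (2.41,0.02)
v4: (2,1.5) → rotate → (1.28578,2.14401) → ×s → (1.14940,1.91659) → (1.15,1.92)
v5: (-4,3) → rotate → (-4.83653,1.26806) → ×s → (-4.32351,1.13355) → (-4.32,1.13)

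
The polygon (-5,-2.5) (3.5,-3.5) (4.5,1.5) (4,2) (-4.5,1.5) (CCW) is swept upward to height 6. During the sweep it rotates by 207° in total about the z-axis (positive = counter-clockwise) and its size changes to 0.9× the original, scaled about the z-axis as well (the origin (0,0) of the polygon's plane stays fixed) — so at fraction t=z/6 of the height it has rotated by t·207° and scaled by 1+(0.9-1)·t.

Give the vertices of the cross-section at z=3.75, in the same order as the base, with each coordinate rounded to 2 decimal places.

Cross-section at z=3.75: (4.79,-2.14) (0.45,4.62) (-3.76,2.37) (-3.83,1.71) (1.59,-4.15)

t = z/height = 3.75/6 = 0.625
s = 1 + (scale-1)·z/height = 1 + (0.9-1)·3.75/6 = 0.937500
θ = twist·z/height = 207°·3.75/6 = 129.3750° = 2.258020 rad
cos θ = -0.634393, sin θ = 0.773010 (intermediates below are computed at full precision and shown rounded to 5 d.p.)
v1: (-5,-2.5) → rotate → (5.10449,-2.27907) → ×s → (4.78546,-2.13663) → (4.79,-2.14)
v2: (3.5,-3.5) → rotate → (0.48516,4.92591) → ×s → (0.45484,4.61804) → (0.45,4.62)
v3: (4.5,1.5) → rotate → (-4.01429,2.52696) → ×s → (-3.76339,2.36902) → (-3.76,2.37)
v4: (4,2) → rotate → (-4.08359,1.82326) → ×s → (-3.82837,1.70930) → (-3.83,1.71)
v5: (-4.5,1.5) → rotate → (1.69525,-4.43014) → ×s → (1.58930,-4.15325) → (1.59,-4.15)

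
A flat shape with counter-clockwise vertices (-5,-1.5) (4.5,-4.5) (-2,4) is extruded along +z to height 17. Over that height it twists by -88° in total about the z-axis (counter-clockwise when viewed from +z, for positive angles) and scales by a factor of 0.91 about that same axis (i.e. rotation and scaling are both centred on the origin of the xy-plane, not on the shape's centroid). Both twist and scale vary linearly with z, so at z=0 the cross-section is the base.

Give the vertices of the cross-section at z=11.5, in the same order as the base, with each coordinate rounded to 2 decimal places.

t = z/height = 11.5/17 = 0.676471
s = 1 + (scale-1)·z/height = 1 + (0.91-1)·11.5/17 = 0.939118
θ = twist·z/height = -88°·11.5/17 = -59.5294° = -1.038984 rad
cos θ = 0.507096, sin θ = -0.861890 (intermediates below are computed at full precision and shown rounded to 5 d.p.)
v1: (-5,-1.5) → rotate → (-3.82831,3.54880) → ×s → (-3.59524,3.33274) → (-3.60,3.33)
v2: (4.5,-4.5) → rotate → (-1.59657,-6.16044) → ×s → (-1.49937,-5.78537) → (-1.50,-5.79)
v3: (-2,4) → rotate → (2.43337,3.75216) → ×s → (2.28522,3.52372) → (2.29,3.52)

Cross-section at z=11.5: (-3.60,3.33) (-1.50,-5.79) (2.29,3.52)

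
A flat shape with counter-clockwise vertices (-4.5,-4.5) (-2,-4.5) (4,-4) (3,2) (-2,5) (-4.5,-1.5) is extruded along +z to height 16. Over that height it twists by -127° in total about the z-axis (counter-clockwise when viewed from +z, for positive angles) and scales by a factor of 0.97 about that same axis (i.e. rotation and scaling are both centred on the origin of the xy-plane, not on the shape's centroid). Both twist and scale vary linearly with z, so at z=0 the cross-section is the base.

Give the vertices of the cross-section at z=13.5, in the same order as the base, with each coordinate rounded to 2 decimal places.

t = z/height = 13.5/16 = 0.84375
s = 1 + (scale-1)·z/height = 1 + (0.97-1)·13.5/16 = 0.974688
θ = twist·z/height = -127°·13.5/16 = -107.1563° = -1.870229 rad
cos θ = -0.294979, sin θ = -0.955504 (intermediates below are computed at full precision and shown rounded to 5 d.p.)
v1: (-4.5,-4.5) → rotate → (-2.97236,5.62717) → ×s → (-2.89713,5.48473) → (-2.90,5.48)
v2: (-2,-4.5) → rotate → (-3.70981,3.23841) → ×s → (-3.61591,3.15644) → (-3.62,3.16)
v3: (4,-4) → rotate → (-5.00193,-2.64210) → ×s → (-4.87532,-2.57522) → (-4.88,-2.58)
v4: (3,2) → rotate → (1.02607,-3.45647) → ×s → (1.00010,-3.36898) → (1.00,-3.37)
v5: (-2,5) → rotate → (5.36748,0.43612) → ×s → (5.23161,0.42508) → (5.23,0.43)
v6: (-4.5,-1.5) → rotate → (-0.10585,4.74224) → ×s → (-0.10317,4.62220) → (-0.10,4.62)

Cross-section at z=13.5: (-2.90,5.48) (-3.62,3.16) (-4.88,-2.58) (1.00,-3.37) (5.23,0.43) (-0.10,4.62)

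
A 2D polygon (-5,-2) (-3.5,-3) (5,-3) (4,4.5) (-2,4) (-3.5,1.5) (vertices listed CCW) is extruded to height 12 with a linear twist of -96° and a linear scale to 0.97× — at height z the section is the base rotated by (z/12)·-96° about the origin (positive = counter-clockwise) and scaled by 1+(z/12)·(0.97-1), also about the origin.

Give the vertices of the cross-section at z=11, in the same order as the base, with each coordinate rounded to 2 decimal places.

Cross-section at z=11: (-2.11,4.79) (-3.03,3.30) (-2.75,-4.96) (4.51,-3.73) (3.82,2.08) (1.34,3.45)

t = z/height = 11/12 = 0.916667
s = 1 + (scale-1)·z/height = 1 + (0.97-1)·11/12 = 0.972500
θ = twist·z/height = -96°·11/12 = -88.0000° = -1.535890 rad
cos θ = 0.034899, sin θ = -0.999391 (intermediates below are computed at full precision and shown rounded to 5 d.p.)
v1: (-5,-2) → rotate → (-2.17328,4.92716) → ×s → (-2.11351,4.79166) → (-2.11,4.79)
v2: (-3.5,-3) → rotate → (-3.12032,3.39317) → ×s → (-3.03451,3.29986) → (-3.03,3.30)
v3: (5,-3) → rotate → (-2.82367,-5.10165) → ×s → (-2.74602,-4.96136) → (-2.75,-4.96)
v4: (4,4.5) → rotate → (4.63686,-3.84052) → ×s → (4.50934,-3.73490) → (4.51,-3.73)
v5: (-2,4) → rotate → (3.92776,2.13838) → ×s → (3.81975,2.07957) → (3.82,2.08)
v6: (-3.5,1.5) → rotate → (1.37694,3.55022) → ×s → (1.33907,3.45259) → (1.34,3.45)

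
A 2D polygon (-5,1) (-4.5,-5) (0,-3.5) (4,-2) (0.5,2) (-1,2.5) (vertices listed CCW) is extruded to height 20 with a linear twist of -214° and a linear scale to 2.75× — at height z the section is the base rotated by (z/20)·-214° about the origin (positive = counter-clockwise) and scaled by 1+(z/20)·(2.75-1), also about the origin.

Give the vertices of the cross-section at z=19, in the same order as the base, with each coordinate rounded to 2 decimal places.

Cross-section at z=19: (11.17,-7.71) (16.27,7.49) (3.69,8.56) (-7.68,9.10) (-3.33,-4.36) (-0.19,-7.17)

t = z/height = 19/20 = 0.95
s = 1 + (scale-1)·z/height = 1 + (2.75-1)·19/20 = 2.662500
θ = twist·z/height = -214°·19/20 = -203.3000° = -3.548254 rad
cos θ = -0.918446, sin θ = 0.395546 (intermediates below are computed at full precision and shown rounded to 5 d.p.)
v1: (-5,1) → rotate → (4.19669,-2.89617) → ×s → (11.17368,-7.71106) → (11.17,-7.71)
v2: (-4.5,-5) → rotate → (6.11074,2.81228) → ×s → (16.26984,7.48769) → (16.27,7.49)
v3: (0,-3.5) → rotate → (1.38441,3.21456) → ×s → (3.68599,8.55877) → (3.69,8.56)
v4: (4,-2) → rotate → (-2.88269,3.41907) → ×s → (-7.67517,9.10329) → (-7.68,9.10)
v5: (0.5,2) → rotate → (-1.25031,-1.63912) → ×s → (-3.32896,-4.36416) → (-3.33,-4.36)
v6: (-1,2.5) → rotate → (-0.07042,-2.69166) → ×s → (-0.18749,-7.16655) → (-0.19,-7.17)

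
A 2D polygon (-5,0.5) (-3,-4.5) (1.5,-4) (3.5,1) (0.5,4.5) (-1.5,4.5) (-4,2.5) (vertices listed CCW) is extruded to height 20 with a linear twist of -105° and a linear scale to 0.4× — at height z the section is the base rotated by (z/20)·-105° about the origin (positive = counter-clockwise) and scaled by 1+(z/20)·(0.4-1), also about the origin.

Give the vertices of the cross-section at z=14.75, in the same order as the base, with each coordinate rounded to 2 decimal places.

t = z/height = 14.75/20 = 0.7375
s = 1 + (scale-1)·z/height = 1 + (0.4-1)·14.75/20 = 0.557500
θ = twist·z/height = -105°·14.75/20 = -77.4375° = -1.351539 rad
cos θ = 0.217504, sin θ = -0.976059 (intermediates below are computed at full precision and shown rounded to 5 d.p.)
v1: (-5,0.5) → rotate → (-0.59949,4.98905) → ×s → (-0.33422,2.78139) → (-0.33,2.78)
v2: (-3,-4.5) → rotate → (-5.04478,1.94941) → ×s → (-2.81247,1.08679) → (-2.81,1.09)
v3: (1.5,-4) → rotate → (-3.57798,-2.33411) → ×s → (-1.99472,-1.30126) → (-1.99,-1.30)
v4: (3.5,1) → rotate → (1.73732,-3.19870) → ×s → (0.96856,-1.78328) → (0.97,-1.78)
v5: (0.5,4.5) → rotate → (4.50102,0.49074) → ×s → (2.50932,0.27359) → (2.51,0.27)
v6: (-1.5,4.5) → rotate → (4.06601,2.44286) → ×s → (2.26680,1.36189) → (2.27,1.36)
v7: (-4,2.5) → rotate → (1.57013,4.44800) → ×s → (0.87535,2.47976) → (0.88,2.48)

Cross-section at z=14.75: (-0.33,2.78) (-2.81,1.09) (-1.99,-1.30) (0.97,-1.78) (2.51,0.27) (2.27,1.36) (0.88,2.48)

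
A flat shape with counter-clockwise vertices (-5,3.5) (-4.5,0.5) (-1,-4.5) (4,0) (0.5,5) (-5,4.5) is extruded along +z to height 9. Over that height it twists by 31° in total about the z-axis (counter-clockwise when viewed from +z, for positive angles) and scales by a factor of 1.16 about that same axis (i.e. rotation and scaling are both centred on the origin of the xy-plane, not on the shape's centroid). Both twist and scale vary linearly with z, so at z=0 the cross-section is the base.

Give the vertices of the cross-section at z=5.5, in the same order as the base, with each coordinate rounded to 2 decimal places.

Cross-section at z=5.5: (-6.44,1.85) (-4.85,-1.08) (0.57,-5.03) (4.15,1.43) (-1.26,5.37) (-6.80,2.89)

t = z/height = 5.5/9 = 0.611111
s = 1 + (scale-1)·z/height = 1 + (1.16-1)·5.5/9 = 1.097778
θ = twist·z/height = 31°·5.5/9 = 18.9444° = 0.330643 rad
cos θ = 0.945834, sin θ = 0.324651 (intermediates below are computed at full precision and shown rounded to 5 d.p.)
v1: (-5,3.5) → rotate → (-5.86545,1.68716) → ×s → (-6.43896,1.85213) → (-6.44,1.85)
v2: (-4.5,0.5) → rotate → (-4.41858,-0.98801) → ×s → (-4.85062,-1.08462) → (-4.85,-1.08)
v3: (-1,-4.5) → rotate → (0.51510,-4.58090) → ×s → (0.56546,-5.02881) → (0.57,-5.03)
v4: (4,0) → rotate → (3.78334,1.29860) → ×s → (4.15326,1.42558) → (4.15,1.43)
v5: (0.5,5) → rotate → (-1.15034,4.89149) → ×s → (-1.26282,5.36977) → (-1.26,5.37)
v6: (-5,4.5) → rotate → (-6.19010,2.63300) → ×s → (-6.79535,2.89044) → (-6.80,2.89)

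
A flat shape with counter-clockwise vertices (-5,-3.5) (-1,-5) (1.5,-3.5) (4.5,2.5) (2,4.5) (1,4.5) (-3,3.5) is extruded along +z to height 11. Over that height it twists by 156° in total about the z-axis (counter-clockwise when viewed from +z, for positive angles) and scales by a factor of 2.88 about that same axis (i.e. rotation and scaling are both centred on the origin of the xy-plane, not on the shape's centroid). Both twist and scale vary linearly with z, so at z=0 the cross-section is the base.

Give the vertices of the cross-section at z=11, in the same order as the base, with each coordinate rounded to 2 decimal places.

t = z/height = 11/11 = 1
s = 1 + (scale-1)·z/height = 1 + (2.88-1)·11/11 = 2.880000
θ = twist·z/height = 156°·11/11 = 156.0000° = 2.722714 rad
cos θ = -0.913545, sin θ = 0.406737 (intermediates below are computed at full precision and shown rounded to 5 d.p.)
v1: (-5,-3.5) → rotate → (5.99131,1.16373) → ×s → (17.25496,3.35153) → (17.25,3.35)
v2: (-1,-5) → rotate → (2.94723,4.16099) → ×s → (8.48802,11.98365) → (8.49,11.98)
v3: (1.5,-3.5) → rotate → (0.05326,3.80751) → ×s → (0.15339,10.96564) → (0.15,10.97)
v4: (4.5,2.5) → rotate → (-5.12780,-0.45355) → ×s → (-14.76805,-1.30622) → (-14.77,-1.31)
v5: (2,4.5) → rotate → (-3.65741,-3.29748) → ×s → (-10.53333,-9.49675) → (-10.53,-9.50)
v6: (1,4.5) → rotate → (-2.74386,-3.70422) → ×s → (-7.90232,-10.66815) → (-7.90,-10.67)
v7: (-3,3.5) → rotate → (1.31706,-4.41762) → ×s → (3.79313,-12.72274) → (3.79,-12.72)

Cross-section at z=11: (17.25,3.35) (8.49,11.98) (0.15,10.97) (-14.77,-1.31) (-10.53,-9.50) (-7.90,-10.67) (3.79,-12.72)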